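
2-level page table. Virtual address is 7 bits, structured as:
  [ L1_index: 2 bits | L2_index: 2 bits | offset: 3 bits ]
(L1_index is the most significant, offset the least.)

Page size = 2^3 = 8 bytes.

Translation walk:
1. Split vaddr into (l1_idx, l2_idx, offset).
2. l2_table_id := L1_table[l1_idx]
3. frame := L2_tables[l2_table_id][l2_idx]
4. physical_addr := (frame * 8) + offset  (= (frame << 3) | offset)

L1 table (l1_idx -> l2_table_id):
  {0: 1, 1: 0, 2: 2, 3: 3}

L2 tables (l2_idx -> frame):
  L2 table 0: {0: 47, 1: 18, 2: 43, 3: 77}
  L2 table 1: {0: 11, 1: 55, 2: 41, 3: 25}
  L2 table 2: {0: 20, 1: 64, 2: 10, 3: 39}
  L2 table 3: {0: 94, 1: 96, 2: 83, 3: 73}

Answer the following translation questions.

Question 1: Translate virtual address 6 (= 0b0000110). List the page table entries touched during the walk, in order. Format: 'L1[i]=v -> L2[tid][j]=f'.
vaddr = 6 = 0b0000110
Split: l1_idx=0, l2_idx=0, offset=6

Answer: L1[0]=1 -> L2[1][0]=11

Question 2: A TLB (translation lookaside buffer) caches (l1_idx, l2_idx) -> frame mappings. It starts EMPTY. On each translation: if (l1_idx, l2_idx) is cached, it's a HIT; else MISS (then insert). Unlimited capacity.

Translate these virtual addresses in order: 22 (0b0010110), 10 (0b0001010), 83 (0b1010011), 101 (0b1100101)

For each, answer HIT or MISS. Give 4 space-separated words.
Answer: MISS MISS MISS MISS

Derivation:
vaddr=22: (0,2) not in TLB -> MISS, insert
vaddr=10: (0,1) not in TLB -> MISS, insert
vaddr=83: (2,2) not in TLB -> MISS, insert
vaddr=101: (3,0) not in TLB -> MISS, insert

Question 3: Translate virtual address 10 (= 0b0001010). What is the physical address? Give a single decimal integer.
vaddr = 10 = 0b0001010
Split: l1_idx=0, l2_idx=1, offset=2
L1[0] = 1
L2[1][1] = 55
paddr = 55 * 8 + 2 = 442

Answer: 442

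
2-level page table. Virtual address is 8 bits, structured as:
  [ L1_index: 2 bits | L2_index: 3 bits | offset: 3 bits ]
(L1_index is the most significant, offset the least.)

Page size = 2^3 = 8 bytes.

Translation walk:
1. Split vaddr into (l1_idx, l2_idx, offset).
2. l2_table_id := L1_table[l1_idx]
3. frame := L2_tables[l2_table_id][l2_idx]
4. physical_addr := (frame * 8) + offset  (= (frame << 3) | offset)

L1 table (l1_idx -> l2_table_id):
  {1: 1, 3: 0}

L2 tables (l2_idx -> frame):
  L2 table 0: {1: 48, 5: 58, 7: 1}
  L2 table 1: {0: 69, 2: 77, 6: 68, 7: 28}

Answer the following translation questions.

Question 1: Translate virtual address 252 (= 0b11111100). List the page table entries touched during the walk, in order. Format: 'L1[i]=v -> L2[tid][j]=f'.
Answer: L1[3]=0 -> L2[0][7]=1

Derivation:
vaddr = 252 = 0b11111100
Split: l1_idx=3, l2_idx=7, offset=4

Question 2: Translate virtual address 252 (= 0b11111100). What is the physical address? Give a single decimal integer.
Answer: 12

Derivation:
vaddr = 252 = 0b11111100
Split: l1_idx=3, l2_idx=7, offset=4
L1[3] = 0
L2[0][7] = 1
paddr = 1 * 8 + 4 = 12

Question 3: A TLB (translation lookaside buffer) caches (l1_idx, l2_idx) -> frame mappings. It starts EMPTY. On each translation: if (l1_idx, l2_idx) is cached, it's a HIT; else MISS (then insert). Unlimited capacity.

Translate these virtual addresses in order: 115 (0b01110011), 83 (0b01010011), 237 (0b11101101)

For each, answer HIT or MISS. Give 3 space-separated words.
Answer: MISS MISS MISS

Derivation:
vaddr=115: (1,6) not in TLB -> MISS, insert
vaddr=83: (1,2) not in TLB -> MISS, insert
vaddr=237: (3,5) not in TLB -> MISS, insert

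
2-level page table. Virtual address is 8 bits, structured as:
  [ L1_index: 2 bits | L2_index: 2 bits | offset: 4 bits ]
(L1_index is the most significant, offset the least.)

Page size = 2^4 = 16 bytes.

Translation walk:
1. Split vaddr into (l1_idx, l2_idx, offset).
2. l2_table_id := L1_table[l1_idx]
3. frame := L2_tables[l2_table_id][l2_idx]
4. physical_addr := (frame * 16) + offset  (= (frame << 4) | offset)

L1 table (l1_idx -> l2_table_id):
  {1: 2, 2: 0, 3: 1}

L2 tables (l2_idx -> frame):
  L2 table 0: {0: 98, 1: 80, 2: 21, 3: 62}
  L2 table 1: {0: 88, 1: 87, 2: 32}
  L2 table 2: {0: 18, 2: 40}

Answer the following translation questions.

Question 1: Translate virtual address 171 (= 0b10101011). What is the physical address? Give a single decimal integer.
Answer: 347

Derivation:
vaddr = 171 = 0b10101011
Split: l1_idx=2, l2_idx=2, offset=11
L1[2] = 0
L2[0][2] = 21
paddr = 21 * 16 + 11 = 347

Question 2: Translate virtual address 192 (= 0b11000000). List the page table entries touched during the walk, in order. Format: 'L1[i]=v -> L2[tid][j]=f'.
Answer: L1[3]=1 -> L2[1][0]=88

Derivation:
vaddr = 192 = 0b11000000
Split: l1_idx=3, l2_idx=0, offset=0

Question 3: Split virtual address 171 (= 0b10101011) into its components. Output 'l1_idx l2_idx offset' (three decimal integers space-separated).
Answer: 2 2 11

Derivation:
vaddr = 171 = 0b10101011
  top 2 bits -> l1_idx = 2
  next 2 bits -> l2_idx = 2
  bottom 4 bits -> offset = 11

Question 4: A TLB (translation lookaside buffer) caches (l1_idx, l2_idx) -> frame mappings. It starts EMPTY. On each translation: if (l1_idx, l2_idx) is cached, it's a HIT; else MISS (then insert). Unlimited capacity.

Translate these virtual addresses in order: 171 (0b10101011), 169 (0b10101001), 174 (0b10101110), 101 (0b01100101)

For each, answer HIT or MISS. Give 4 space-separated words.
vaddr=171: (2,2) not in TLB -> MISS, insert
vaddr=169: (2,2) in TLB -> HIT
vaddr=174: (2,2) in TLB -> HIT
vaddr=101: (1,2) not in TLB -> MISS, insert

Answer: MISS HIT HIT MISS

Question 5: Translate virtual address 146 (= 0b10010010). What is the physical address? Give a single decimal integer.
Answer: 1282

Derivation:
vaddr = 146 = 0b10010010
Split: l1_idx=2, l2_idx=1, offset=2
L1[2] = 0
L2[0][1] = 80
paddr = 80 * 16 + 2 = 1282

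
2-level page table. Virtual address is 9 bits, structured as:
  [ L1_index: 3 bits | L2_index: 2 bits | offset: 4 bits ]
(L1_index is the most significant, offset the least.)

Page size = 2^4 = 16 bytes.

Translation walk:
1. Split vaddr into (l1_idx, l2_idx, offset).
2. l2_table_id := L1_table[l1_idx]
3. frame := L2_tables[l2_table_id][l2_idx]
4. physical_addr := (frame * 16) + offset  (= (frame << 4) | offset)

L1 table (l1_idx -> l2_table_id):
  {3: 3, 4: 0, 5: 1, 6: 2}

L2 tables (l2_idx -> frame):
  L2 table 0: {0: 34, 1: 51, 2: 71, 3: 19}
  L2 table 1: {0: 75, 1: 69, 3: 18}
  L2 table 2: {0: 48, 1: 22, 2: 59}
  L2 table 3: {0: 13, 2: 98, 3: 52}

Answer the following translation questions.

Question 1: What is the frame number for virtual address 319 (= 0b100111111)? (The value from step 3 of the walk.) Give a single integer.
vaddr = 319: l1_idx=4, l2_idx=3
L1[4] = 0; L2[0][3] = 19

Answer: 19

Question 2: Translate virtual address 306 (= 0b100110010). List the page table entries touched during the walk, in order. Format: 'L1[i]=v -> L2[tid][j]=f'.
vaddr = 306 = 0b100110010
Split: l1_idx=4, l2_idx=3, offset=2

Answer: L1[4]=0 -> L2[0][3]=19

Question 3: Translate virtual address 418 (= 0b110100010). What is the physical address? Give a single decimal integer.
vaddr = 418 = 0b110100010
Split: l1_idx=6, l2_idx=2, offset=2
L1[6] = 2
L2[2][2] = 59
paddr = 59 * 16 + 2 = 946

Answer: 946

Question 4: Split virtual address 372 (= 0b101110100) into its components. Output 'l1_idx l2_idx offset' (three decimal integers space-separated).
vaddr = 372 = 0b101110100
  top 3 bits -> l1_idx = 5
  next 2 bits -> l2_idx = 3
  bottom 4 bits -> offset = 4

Answer: 5 3 4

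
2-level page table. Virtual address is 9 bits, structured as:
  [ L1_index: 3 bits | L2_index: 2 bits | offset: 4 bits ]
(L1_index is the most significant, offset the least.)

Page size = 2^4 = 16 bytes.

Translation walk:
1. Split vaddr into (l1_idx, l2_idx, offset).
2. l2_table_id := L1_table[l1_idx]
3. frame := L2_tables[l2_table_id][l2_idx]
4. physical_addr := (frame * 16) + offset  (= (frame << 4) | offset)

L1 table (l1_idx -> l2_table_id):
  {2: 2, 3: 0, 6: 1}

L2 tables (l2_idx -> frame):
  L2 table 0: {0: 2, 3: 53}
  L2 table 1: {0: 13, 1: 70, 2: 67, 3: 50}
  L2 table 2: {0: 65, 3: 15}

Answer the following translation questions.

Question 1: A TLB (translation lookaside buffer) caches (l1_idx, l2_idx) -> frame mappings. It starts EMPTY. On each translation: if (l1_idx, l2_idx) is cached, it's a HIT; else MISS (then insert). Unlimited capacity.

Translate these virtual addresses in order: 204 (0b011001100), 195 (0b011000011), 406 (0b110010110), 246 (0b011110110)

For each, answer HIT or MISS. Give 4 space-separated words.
vaddr=204: (3,0) not in TLB -> MISS, insert
vaddr=195: (3,0) in TLB -> HIT
vaddr=406: (6,1) not in TLB -> MISS, insert
vaddr=246: (3,3) not in TLB -> MISS, insert

Answer: MISS HIT MISS MISS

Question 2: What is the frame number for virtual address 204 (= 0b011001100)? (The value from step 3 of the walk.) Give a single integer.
Answer: 2

Derivation:
vaddr = 204: l1_idx=3, l2_idx=0
L1[3] = 0; L2[0][0] = 2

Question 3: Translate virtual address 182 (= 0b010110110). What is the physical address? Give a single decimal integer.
Answer: 246

Derivation:
vaddr = 182 = 0b010110110
Split: l1_idx=2, l2_idx=3, offset=6
L1[2] = 2
L2[2][3] = 15
paddr = 15 * 16 + 6 = 246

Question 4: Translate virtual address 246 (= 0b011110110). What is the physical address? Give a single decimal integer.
Answer: 854

Derivation:
vaddr = 246 = 0b011110110
Split: l1_idx=3, l2_idx=3, offset=6
L1[3] = 0
L2[0][3] = 53
paddr = 53 * 16 + 6 = 854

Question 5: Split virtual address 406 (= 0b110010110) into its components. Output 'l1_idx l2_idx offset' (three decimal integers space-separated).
Answer: 6 1 6

Derivation:
vaddr = 406 = 0b110010110
  top 3 bits -> l1_idx = 6
  next 2 bits -> l2_idx = 1
  bottom 4 bits -> offset = 6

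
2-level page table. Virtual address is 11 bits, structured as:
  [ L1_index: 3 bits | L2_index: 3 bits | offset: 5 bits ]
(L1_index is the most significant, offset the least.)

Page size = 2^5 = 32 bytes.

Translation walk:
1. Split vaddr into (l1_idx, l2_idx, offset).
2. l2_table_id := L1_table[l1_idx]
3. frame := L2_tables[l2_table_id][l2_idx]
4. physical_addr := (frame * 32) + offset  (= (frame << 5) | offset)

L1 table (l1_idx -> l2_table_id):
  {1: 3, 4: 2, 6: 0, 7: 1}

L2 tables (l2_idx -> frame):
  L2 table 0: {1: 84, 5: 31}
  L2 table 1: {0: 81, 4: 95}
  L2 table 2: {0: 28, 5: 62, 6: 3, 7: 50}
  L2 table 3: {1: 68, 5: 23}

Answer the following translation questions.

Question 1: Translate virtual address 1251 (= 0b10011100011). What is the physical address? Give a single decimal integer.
vaddr = 1251 = 0b10011100011
Split: l1_idx=4, l2_idx=7, offset=3
L1[4] = 2
L2[2][7] = 50
paddr = 50 * 32 + 3 = 1603

Answer: 1603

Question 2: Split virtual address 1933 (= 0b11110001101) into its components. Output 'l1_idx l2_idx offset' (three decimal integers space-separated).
Answer: 7 4 13

Derivation:
vaddr = 1933 = 0b11110001101
  top 3 bits -> l1_idx = 7
  next 3 bits -> l2_idx = 4
  bottom 5 bits -> offset = 13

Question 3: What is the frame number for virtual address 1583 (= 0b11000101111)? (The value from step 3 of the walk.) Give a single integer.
vaddr = 1583: l1_idx=6, l2_idx=1
L1[6] = 0; L2[0][1] = 84

Answer: 84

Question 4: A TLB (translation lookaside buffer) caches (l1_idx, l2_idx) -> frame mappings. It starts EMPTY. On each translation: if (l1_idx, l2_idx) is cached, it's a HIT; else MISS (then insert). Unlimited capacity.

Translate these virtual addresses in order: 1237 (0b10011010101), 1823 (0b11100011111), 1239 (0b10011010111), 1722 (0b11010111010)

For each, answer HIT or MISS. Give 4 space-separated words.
Answer: MISS MISS HIT MISS

Derivation:
vaddr=1237: (4,6) not in TLB -> MISS, insert
vaddr=1823: (7,0) not in TLB -> MISS, insert
vaddr=1239: (4,6) in TLB -> HIT
vaddr=1722: (6,5) not in TLB -> MISS, insert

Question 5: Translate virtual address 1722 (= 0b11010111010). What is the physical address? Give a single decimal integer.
Answer: 1018

Derivation:
vaddr = 1722 = 0b11010111010
Split: l1_idx=6, l2_idx=5, offset=26
L1[6] = 0
L2[0][5] = 31
paddr = 31 * 32 + 26 = 1018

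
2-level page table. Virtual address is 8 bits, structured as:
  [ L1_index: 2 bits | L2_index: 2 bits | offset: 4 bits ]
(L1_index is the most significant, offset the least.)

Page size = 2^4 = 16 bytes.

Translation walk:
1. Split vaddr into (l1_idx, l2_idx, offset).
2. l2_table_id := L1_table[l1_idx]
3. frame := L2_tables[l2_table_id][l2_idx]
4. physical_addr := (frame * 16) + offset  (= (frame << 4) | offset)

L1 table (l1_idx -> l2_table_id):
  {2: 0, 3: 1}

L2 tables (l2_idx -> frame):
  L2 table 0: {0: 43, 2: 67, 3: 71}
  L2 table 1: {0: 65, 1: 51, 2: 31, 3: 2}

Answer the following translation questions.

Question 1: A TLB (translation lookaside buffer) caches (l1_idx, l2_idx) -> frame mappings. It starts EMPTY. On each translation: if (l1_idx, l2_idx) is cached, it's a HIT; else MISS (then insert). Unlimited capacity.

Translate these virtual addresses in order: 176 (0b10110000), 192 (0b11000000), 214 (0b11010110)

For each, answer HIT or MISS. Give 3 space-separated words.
vaddr=176: (2,3) not in TLB -> MISS, insert
vaddr=192: (3,0) not in TLB -> MISS, insert
vaddr=214: (3,1) not in TLB -> MISS, insert

Answer: MISS MISS MISS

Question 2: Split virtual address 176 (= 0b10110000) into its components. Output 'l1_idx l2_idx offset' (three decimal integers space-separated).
Answer: 2 3 0

Derivation:
vaddr = 176 = 0b10110000
  top 2 bits -> l1_idx = 2
  next 2 bits -> l2_idx = 3
  bottom 4 bits -> offset = 0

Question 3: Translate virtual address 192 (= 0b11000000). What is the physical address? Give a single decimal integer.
Answer: 1040

Derivation:
vaddr = 192 = 0b11000000
Split: l1_idx=3, l2_idx=0, offset=0
L1[3] = 1
L2[1][0] = 65
paddr = 65 * 16 + 0 = 1040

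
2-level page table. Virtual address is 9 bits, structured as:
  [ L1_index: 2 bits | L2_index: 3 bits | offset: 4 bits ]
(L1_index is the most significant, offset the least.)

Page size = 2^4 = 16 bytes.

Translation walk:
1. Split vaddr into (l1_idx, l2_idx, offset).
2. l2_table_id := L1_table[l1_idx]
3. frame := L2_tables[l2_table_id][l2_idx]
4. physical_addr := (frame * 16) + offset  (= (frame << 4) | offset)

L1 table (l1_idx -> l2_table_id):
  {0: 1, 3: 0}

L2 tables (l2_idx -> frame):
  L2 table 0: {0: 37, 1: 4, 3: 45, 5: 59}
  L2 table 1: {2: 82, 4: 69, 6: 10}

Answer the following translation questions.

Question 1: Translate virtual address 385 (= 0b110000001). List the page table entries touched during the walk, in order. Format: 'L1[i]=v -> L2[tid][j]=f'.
Answer: L1[3]=0 -> L2[0][0]=37

Derivation:
vaddr = 385 = 0b110000001
Split: l1_idx=3, l2_idx=0, offset=1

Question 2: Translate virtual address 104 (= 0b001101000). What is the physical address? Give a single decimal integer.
Answer: 168

Derivation:
vaddr = 104 = 0b001101000
Split: l1_idx=0, l2_idx=6, offset=8
L1[0] = 1
L2[1][6] = 10
paddr = 10 * 16 + 8 = 168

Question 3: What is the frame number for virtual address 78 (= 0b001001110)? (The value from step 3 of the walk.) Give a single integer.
vaddr = 78: l1_idx=0, l2_idx=4
L1[0] = 1; L2[1][4] = 69

Answer: 69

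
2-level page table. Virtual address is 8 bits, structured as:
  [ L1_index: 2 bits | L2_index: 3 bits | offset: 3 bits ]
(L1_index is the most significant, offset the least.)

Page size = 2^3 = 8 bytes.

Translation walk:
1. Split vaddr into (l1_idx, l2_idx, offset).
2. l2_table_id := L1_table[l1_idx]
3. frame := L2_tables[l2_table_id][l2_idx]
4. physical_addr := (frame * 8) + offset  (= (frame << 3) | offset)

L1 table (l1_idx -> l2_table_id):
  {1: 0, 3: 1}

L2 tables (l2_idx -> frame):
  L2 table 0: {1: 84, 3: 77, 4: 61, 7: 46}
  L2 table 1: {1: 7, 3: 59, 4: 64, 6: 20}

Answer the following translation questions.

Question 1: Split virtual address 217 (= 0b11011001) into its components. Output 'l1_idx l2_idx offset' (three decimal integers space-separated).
Answer: 3 3 1

Derivation:
vaddr = 217 = 0b11011001
  top 2 bits -> l1_idx = 3
  next 3 bits -> l2_idx = 3
  bottom 3 bits -> offset = 1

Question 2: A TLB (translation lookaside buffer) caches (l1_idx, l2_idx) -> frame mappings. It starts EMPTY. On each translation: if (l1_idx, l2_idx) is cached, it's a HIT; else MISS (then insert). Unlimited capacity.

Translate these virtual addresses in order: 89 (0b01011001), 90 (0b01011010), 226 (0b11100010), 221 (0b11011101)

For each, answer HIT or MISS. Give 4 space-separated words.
vaddr=89: (1,3) not in TLB -> MISS, insert
vaddr=90: (1,3) in TLB -> HIT
vaddr=226: (3,4) not in TLB -> MISS, insert
vaddr=221: (3,3) not in TLB -> MISS, insert

Answer: MISS HIT MISS MISS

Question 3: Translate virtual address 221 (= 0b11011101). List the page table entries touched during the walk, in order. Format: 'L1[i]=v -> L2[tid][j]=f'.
Answer: L1[3]=1 -> L2[1][3]=59

Derivation:
vaddr = 221 = 0b11011101
Split: l1_idx=3, l2_idx=3, offset=5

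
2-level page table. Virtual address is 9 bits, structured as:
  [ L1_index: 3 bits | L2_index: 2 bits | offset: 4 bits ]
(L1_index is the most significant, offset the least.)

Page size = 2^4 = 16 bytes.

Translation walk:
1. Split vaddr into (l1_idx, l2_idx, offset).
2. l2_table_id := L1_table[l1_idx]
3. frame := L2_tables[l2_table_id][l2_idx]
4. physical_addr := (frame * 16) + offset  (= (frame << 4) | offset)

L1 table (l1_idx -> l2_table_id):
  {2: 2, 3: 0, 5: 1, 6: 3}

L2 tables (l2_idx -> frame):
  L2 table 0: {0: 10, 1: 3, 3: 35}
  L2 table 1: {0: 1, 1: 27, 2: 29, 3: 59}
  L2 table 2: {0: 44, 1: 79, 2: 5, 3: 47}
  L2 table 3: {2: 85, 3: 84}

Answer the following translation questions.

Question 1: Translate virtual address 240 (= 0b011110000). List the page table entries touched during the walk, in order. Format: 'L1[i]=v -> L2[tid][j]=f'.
Answer: L1[3]=0 -> L2[0][3]=35

Derivation:
vaddr = 240 = 0b011110000
Split: l1_idx=3, l2_idx=3, offset=0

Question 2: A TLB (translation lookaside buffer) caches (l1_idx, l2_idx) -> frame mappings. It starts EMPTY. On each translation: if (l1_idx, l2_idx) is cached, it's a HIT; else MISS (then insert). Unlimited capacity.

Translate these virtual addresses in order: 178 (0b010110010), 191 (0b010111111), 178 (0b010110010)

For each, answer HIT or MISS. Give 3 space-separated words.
Answer: MISS HIT HIT

Derivation:
vaddr=178: (2,3) not in TLB -> MISS, insert
vaddr=191: (2,3) in TLB -> HIT
vaddr=178: (2,3) in TLB -> HIT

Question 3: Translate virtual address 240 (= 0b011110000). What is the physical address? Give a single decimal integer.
vaddr = 240 = 0b011110000
Split: l1_idx=3, l2_idx=3, offset=0
L1[3] = 0
L2[0][3] = 35
paddr = 35 * 16 + 0 = 560

Answer: 560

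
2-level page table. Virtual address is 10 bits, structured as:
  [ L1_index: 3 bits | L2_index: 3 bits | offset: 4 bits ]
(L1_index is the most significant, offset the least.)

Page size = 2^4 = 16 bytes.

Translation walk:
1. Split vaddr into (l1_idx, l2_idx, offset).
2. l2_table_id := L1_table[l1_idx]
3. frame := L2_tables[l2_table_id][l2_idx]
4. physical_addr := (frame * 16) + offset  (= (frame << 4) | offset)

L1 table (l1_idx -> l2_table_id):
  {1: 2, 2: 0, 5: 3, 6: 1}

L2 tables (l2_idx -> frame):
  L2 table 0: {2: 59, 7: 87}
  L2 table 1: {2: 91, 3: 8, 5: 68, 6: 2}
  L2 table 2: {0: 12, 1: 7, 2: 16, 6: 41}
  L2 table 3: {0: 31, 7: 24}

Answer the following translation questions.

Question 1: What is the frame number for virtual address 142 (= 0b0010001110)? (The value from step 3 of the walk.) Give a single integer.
Answer: 12

Derivation:
vaddr = 142: l1_idx=1, l2_idx=0
L1[1] = 2; L2[2][0] = 12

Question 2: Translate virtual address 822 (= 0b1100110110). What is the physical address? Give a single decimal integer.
vaddr = 822 = 0b1100110110
Split: l1_idx=6, l2_idx=3, offset=6
L1[6] = 1
L2[1][3] = 8
paddr = 8 * 16 + 6 = 134

Answer: 134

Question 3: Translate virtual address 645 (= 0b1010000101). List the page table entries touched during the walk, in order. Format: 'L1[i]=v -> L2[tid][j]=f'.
vaddr = 645 = 0b1010000101
Split: l1_idx=5, l2_idx=0, offset=5

Answer: L1[5]=3 -> L2[3][0]=31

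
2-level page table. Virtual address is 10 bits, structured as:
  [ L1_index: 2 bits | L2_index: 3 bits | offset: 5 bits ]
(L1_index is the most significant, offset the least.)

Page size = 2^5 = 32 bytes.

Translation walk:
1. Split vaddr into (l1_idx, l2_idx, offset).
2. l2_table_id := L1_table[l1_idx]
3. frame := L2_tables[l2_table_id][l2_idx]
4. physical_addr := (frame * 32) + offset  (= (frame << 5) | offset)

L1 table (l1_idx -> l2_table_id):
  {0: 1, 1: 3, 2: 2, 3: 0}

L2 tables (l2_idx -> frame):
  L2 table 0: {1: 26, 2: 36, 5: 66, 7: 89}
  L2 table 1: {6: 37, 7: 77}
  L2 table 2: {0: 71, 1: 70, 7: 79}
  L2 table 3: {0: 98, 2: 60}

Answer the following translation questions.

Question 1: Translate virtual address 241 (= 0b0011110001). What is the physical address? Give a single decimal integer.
vaddr = 241 = 0b0011110001
Split: l1_idx=0, l2_idx=7, offset=17
L1[0] = 1
L2[1][7] = 77
paddr = 77 * 32 + 17 = 2481

Answer: 2481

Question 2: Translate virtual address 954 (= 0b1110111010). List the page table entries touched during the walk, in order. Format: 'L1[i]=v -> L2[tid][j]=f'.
Answer: L1[3]=0 -> L2[0][5]=66

Derivation:
vaddr = 954 = 0b1110111010
Split: l1_idx=3, l2_idx=5, offset=26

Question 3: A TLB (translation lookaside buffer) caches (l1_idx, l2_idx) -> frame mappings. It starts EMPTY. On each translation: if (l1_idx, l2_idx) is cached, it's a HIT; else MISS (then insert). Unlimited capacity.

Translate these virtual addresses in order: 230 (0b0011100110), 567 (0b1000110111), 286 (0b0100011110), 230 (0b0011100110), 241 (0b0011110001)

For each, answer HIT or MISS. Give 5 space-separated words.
Answer: MISS MISS MISS HIT HIT

Derivation:
vaddr=230: (0,7) not in TLB -> MISS, insert
vaddr=567: (2,1) not in TLB -> MISS, insert
vaddr=286: (1,0) not in TLB -> MISS, insert
vaddr=230: (0,7) in TLB -> HIT
vaddr=241: (0,7) in TLB -> HIT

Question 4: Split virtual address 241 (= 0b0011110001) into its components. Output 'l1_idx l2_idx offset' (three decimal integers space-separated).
vaddr = 241 = 0b0011110001
  top 2 bits -> l1_idx = 0
  next 3 bits -> l2_idx = 7
  bottom 5 bits -> offset = 17

Answer: 0 7 17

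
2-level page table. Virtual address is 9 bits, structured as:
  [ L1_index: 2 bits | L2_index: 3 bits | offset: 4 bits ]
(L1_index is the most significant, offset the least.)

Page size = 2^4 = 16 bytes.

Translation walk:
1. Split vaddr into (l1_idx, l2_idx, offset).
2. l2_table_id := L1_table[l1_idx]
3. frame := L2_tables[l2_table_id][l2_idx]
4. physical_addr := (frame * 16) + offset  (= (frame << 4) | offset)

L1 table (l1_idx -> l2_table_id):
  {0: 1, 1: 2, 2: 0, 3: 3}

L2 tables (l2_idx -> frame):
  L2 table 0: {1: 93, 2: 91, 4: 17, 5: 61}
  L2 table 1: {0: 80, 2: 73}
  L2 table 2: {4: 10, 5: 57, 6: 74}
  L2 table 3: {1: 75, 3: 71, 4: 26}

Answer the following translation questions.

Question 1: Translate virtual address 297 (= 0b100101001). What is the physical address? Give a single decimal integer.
Answer: 1465

Derivation:
vaddr = 297 = 0b100101001
Split: l1_idx=2, l2_idx=2, offset=9
L1[2] = 0
L2[0][2] = 91
paddr = 91 * 16 + 9 = 1465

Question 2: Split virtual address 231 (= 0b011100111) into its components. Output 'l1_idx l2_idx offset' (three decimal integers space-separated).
Answer: 1 6 7

Derivation:
vaddr = 231 = 0b011100111
  top 2 bits -> l1_idx = 1
  next 3 bits -> l2_idx = 6
  bottom 4 bits -> offset = 7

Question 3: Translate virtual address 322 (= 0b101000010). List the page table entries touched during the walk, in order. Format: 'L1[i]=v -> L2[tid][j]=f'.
Answer: L1[2]=0 -> L2[0][4]=17

Derivation:
vaddr = 322 = 0b101000010
Split: l1_idx=2, l2_idx=4, offset=2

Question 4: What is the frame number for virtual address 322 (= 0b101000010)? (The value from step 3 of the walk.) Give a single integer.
vaddr = 322: l1_idx=2, l2_idx=4
L1[2] = 0; L2[0][4] = 17

Answer: 17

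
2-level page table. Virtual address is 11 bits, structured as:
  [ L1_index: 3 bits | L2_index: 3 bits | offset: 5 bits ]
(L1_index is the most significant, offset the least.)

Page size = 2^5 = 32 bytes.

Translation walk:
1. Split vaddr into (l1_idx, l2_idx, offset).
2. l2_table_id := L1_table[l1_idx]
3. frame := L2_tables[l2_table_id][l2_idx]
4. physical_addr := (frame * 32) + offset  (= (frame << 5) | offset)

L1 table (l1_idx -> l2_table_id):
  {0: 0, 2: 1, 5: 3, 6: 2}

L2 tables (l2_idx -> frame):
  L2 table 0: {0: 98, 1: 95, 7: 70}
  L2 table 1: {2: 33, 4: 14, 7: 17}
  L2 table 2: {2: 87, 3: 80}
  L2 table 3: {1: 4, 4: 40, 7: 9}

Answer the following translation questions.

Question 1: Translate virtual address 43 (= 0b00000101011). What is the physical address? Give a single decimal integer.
Answer: 3051

Derivation:
vaddr = 43 = 0b00000101011
Split: l1_idx=0, l2_idx=1, offset=11
L1[0] = 0
L2[0][1] = 95
paddr = 95 * 32 + 11 = 3051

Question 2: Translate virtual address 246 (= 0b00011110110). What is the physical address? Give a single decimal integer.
Answer: 2262

Derivation:
vaddr = 246 = 0b00011110110
Split: l1_idx=0, l2_idx=7, offset=22
L1[0] = 0
L2[0][7] = 70
paddr = 70 * 32 + 22 = 2262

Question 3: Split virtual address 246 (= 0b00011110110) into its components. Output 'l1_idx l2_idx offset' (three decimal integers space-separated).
vaddr = 246 = 0b00011110110
  top 3 bits -> l1_idx = 0
  next 3 bits -> l2_idx = 7
  bottom 5 bits -> offset = 22

Answer: 0 7 22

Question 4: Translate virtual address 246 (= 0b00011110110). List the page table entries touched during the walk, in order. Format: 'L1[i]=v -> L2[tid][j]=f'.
vaddr = 246 = 0b00011110110
Split: l1_idx=0, l2_idx=7, offset=22

Answer: L1[0]=0 -> L2[0][7]=70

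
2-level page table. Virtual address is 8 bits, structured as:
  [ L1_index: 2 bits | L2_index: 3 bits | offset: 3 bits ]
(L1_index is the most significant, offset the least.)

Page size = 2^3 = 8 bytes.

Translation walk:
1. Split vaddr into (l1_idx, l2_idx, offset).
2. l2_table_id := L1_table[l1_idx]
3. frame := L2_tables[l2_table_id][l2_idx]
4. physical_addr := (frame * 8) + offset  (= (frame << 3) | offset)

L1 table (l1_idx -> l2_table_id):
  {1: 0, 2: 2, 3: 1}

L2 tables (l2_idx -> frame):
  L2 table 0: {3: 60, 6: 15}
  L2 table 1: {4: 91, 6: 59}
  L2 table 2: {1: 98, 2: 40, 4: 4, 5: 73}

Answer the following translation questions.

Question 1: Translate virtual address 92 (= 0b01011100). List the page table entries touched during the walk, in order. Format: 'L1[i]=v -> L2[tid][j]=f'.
vaddr = 92 = 0b01011100
Split: l1_idx=1, l2_idx=3, offset=4

Answer: L1[1]=0 -> L2[0][3]=60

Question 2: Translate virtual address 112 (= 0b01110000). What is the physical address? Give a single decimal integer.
vaddr = 112 = 0b01110000
Split: l1_idx=1, l2_idx=6, offset=0
L1[1] = 0
L2[0][6] = 15
paddr = 15 * 8 + 0 = 120

Answer: 120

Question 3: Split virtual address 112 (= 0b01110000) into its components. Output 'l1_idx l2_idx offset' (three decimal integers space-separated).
Answer: 1 6 0

Derivation:
vaddr = 112 = 0b01110000
  top 2 bits -> l1_idx = 1
  next 3 bits -> l2_idx = 6
  bottom 3 bits -> offset = 0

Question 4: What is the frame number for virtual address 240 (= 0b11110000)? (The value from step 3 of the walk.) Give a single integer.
Answer: 59

Derivation:
vaddr = 240: l1_idx=3, l2_idx=6
L1[3] = 1; L2[1][6] = 59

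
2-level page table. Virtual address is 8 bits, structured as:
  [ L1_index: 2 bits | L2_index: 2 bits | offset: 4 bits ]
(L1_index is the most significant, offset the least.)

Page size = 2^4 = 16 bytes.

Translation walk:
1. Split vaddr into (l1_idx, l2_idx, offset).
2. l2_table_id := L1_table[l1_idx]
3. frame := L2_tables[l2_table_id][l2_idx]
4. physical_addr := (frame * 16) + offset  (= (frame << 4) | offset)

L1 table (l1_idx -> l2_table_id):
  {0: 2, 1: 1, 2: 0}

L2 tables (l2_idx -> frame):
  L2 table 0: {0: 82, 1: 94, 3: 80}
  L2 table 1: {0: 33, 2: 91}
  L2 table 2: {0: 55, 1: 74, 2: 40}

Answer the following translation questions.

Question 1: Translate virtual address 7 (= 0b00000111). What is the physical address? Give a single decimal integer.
Answer: 887

Derivation:
vaddr = 7 = 0b00000111
Split: l1_idx=0, l2_idx=0, offset=7
L1[0] = 2
L2[2][0] = 55
paddr = 55 * 16 + 7 = 887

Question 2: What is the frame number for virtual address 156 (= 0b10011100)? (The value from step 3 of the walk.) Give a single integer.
Answer: 94

Derivation:
vaddr = 156: l1_idx=2, l2_idx=1
L1[2] = 0; L2[0][1] = 94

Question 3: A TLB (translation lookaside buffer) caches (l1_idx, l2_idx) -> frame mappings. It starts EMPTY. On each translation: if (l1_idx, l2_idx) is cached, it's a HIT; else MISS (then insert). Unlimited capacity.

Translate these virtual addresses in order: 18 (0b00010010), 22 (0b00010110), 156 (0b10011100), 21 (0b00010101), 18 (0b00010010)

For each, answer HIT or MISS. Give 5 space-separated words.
Answer: MISS HIT MISS HIT HIT

Derivation:
vaddr=18: (0,1) not in TLB -> MISS, insert
vaddr=22: (0,1) in TLB -> HIT
vaddr=156: (2,1) not in TLB -> MISS, insert
vaddr=21: (0,1) in TLB -> HIT
vaddr=18: (0,1) in TLB -> HIT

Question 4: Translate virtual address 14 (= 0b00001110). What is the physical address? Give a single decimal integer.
vaddr = 14 = 0b00001110
Split: l1_idx=0, l2_idx=0, offset=14
L1[0] = 2
L2[2][0] = 55
paddr = 55 * 16 + 14 = 894

Answer: 894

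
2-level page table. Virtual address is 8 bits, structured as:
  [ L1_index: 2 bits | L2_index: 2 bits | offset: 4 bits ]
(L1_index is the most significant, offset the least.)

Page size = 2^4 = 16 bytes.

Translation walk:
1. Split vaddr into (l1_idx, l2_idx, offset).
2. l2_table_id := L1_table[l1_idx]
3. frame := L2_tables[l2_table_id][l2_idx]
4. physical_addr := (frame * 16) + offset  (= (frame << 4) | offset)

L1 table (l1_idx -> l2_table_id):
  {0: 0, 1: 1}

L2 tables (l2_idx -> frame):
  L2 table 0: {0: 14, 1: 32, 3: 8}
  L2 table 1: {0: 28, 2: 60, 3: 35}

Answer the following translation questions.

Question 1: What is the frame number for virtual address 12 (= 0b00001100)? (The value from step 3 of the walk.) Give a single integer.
Answer: 14

Derivation:
vaddr = 12: l1_idx=0, l2_idx=0
L1[0] = 0; L2[0][0] = 14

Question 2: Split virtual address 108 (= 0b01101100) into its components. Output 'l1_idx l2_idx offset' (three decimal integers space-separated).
Answer: 1 2 12

Derivation:
vaddr = 108 = 0b01101100
  top 2 bits -> l1_idx = 1
  next 2 bits -> l2_idx = 2
  bottom 4 bits -> offset = 12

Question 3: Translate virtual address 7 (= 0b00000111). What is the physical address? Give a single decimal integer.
Answer: 231

Derivation:
vaddr = 7 = 0b00000111
Split: l1_idx=0, l2_idx=0, offset=7
L1[0] = 0
L2[0][0] = 14
paddr = 14 * 16 + 7 = 231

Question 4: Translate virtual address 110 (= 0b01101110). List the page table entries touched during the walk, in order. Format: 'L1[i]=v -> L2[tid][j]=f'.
vaddr = 110 = 0b01101110
Split: l1_idx=1, l2_idx=2, offset=14

Answer: L1[1]=1 -> L2[1][2]=60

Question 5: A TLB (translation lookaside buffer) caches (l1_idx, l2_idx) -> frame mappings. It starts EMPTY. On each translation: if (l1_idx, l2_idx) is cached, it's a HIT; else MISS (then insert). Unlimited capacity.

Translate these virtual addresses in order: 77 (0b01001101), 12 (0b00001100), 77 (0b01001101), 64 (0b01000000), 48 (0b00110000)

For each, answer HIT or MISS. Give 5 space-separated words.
Answer: MISS MISS HIT HIT MISS

Derivation:
vaddr=77: (1,0) not in TLB -> MISS, insert
vaddr=12: (0,0) not in TLB -> MISS, insert
vaddr=77: (1,0) in TLB -> HIT
vaddr=64: (1,0) in TLB -> HIT
vaddr=48: (0,3) not in TLB -> MISS, insert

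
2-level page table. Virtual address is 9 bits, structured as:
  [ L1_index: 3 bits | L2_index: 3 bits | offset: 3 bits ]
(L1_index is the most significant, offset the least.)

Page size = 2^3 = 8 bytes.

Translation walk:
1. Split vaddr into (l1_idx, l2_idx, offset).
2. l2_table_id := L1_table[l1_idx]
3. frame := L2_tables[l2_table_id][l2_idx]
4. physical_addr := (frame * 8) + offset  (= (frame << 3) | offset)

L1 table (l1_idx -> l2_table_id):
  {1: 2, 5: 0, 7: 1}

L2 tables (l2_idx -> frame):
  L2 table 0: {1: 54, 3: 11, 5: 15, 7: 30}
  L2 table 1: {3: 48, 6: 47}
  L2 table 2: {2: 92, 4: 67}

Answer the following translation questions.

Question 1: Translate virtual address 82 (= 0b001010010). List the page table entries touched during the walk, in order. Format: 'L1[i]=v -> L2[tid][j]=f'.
vaddr = 82 = 0b001010010
Split: l1_idx=1, l2_idx=2, offset=2

Answer: L1[1]=2 -> L2[2][2]=92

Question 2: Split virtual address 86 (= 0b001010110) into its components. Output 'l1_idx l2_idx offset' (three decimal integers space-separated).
vaddr = 86 = 0b001010110
  top 3 bits -> l1_idx = 1
  next 3 bits -> l2_idx = 2
  bottom 3 bits -> offset = 6

Answer: 1 2 6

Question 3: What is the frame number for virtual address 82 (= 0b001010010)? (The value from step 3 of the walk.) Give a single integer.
vaddr = 82: l1_idx=1, l2_idx=2
L1[1] = 2; L2[2][2] = 92

Answer: 92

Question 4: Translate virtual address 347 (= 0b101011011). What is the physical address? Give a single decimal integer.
Answer: 91

Derivation:
vaddr = 347 = 0b101011011
Split: l1_idx=5, l2_idx=3, offset=3
L1[5] = 0
L2[0][3] = 11
paddr = 11 * 8 + 3 = 91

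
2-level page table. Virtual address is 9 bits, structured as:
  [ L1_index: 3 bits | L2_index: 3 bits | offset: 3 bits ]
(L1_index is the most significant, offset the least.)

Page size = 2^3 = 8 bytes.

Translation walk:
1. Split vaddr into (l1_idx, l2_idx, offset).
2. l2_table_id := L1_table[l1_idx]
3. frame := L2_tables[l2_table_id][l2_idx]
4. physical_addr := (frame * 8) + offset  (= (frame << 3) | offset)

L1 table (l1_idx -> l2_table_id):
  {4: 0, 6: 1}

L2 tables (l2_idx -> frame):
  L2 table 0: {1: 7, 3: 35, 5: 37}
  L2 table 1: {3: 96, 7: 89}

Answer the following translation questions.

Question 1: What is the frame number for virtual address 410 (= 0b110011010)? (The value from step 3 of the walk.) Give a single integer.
Answer: 96

Derivation:
vaddr = 410: l1_idx=6, l2_idx=3
L1[6] = 1; L2[1][3] = 96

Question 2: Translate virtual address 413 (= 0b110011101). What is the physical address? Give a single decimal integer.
vaddr = 413 = 0b110011101
Split: l1_idx=6, l2_idx=3, offset=5
L1[6] = 1
L2[1][3] = 96
paddr = 96 * 8 + 5 = 773

Answer: 773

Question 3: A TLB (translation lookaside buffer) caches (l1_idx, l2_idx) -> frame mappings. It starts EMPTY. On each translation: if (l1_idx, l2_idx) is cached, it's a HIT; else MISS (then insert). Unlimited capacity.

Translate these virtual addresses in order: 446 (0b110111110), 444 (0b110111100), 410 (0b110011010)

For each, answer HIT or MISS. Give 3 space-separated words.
vaddr=446: (6,7) not in TLB -> MISS, insert
vaddr=444: (6,7) in TLB -> HIT
vaddr=410: (6,3) not in TLB -> MISS, insert

Answer: MISS HIT MISS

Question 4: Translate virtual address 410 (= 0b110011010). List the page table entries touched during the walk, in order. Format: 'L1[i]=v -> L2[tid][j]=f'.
vaddr = 410 = 0b110011010
Split: l1_idx=6, l2_idx=3, offset=2

Answer: L1[6]=1 -> L2[1][3]=96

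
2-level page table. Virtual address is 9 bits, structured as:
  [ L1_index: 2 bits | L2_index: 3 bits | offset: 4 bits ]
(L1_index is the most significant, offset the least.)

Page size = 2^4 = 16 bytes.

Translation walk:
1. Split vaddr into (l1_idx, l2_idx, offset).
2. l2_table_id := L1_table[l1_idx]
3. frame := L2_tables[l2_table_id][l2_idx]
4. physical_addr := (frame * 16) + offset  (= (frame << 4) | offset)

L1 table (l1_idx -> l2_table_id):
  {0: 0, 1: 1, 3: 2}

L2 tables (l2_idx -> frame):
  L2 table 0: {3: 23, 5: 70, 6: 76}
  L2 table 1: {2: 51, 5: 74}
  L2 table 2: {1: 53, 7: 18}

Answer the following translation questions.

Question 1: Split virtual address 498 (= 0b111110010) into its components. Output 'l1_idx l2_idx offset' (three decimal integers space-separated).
vaddr = 498 = 0b111110010
  top 2 bits -> l1_idx = 3
  next 3 bits -> l2_idx = 7
  bottom 4 bits -> offset = 2

Answer: 3 7 2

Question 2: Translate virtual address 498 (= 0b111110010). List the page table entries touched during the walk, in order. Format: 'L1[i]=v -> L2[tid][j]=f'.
vaddr = 498 = 0b111110010
Split: l1_idx=3, l2_idx=7, offset=2

Answer: L1[3]=2 -> L2[2][7]=18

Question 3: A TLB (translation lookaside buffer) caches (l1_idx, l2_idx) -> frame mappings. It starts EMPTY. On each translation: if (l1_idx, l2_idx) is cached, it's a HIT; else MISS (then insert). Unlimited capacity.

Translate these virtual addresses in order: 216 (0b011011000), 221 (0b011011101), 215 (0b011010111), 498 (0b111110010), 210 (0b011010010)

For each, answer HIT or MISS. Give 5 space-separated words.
vaddr=216: (1,5) not in TLB -> MISS, insert
vaddr=221: (1,5) in TLB -> HIT
vaddr=215: (1,5) in TLB -> HIT
vaddr=498: (3,7) not in TLB -> MISS, insert
vaddr=210: (1,5) in TLB -> HIT

Answer: MISS HIT HIT MISS HIT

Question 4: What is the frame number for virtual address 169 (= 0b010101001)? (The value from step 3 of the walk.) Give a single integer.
vaddr = 169: l1_idx=1, l2_idx=2
L1[1] = 1; L2[1][2] = 51

Answer: 51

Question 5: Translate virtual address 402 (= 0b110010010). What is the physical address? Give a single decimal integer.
vaddr = 402 = 0b110010010
Split: l1_idx=3, l2_idx=1, offset=2
L1[3] = 2
L2[2][1] = 53
paddr = 53 * 16 + 2 = 850

Answer: 850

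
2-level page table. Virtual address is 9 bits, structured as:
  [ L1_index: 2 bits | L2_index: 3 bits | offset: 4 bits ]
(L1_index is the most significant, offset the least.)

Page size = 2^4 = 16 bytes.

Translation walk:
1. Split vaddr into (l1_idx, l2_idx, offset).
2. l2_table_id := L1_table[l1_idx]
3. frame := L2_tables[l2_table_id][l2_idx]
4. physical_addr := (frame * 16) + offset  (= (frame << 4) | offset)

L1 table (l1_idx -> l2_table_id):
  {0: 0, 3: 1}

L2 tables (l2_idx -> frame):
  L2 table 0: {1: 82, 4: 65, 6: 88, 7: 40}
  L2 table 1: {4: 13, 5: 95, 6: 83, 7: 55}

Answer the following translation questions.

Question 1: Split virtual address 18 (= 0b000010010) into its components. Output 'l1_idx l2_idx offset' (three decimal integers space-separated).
Answer: 0 1 2

Derivation:
vaddr = 18 = 0b000010010
  top 2 bits -> l1_idx = 0
  next 3 bits -> l2_idx = 1
  bottom 4 bits -> offset = 2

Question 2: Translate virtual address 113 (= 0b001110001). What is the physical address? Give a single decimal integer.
vaddr = 113 = 0b001110001
Split: l1_idx=0, l2_idx=7, offset=1
L1[0] = 0
L2[0][7] = 40
paddr = 40 * 16 + 1 = 641

Answer: 641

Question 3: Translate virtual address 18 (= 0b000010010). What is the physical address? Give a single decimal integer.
vaddr = 18 = 0b000010010
Split: l1_idx=0, l2_idx=1, offset=2
L1[0] = 0
L2[0][1] = 82
paddr = 82 * 16 + 2 = 1314

Answer: 1314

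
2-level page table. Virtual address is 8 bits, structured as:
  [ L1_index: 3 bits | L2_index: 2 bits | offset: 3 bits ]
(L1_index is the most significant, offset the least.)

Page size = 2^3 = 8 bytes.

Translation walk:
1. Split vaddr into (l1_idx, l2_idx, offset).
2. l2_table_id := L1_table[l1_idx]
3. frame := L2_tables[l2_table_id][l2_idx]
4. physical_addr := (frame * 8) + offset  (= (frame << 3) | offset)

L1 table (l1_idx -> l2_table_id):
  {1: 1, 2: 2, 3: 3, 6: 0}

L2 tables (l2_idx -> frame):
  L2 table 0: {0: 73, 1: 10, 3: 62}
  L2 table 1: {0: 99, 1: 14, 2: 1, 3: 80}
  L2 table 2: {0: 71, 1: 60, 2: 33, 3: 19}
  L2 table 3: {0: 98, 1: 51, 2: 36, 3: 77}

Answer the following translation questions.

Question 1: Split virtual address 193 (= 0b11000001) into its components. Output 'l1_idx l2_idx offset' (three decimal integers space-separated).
Answer: 6 0 1

Derivation:
vaddr = 193 = 0b11000001
  top 3 bits -> l1_idx = 6
  next 2 bits -> l2_idx = 0
  bottom 3 bits -> offset = 1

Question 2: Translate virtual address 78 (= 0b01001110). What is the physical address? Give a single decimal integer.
Answer: 486

Derivation:
vaddr = 78 = 0b01001110
Split: l1_idx=2, l2_idx=1, offset=6
L1[2] = 2
L2[2][1] = 60
paddr = 60 * 8 + 6 = 486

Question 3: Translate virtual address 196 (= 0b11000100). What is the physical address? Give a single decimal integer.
vaddr = 196 = 0b11000100
Split: l1_idx=6, l2_idx=0, offset=4
L1[6] = 0
L2[0][0] = 73
paddr = 73 * 8 + 4 = 588

Answer: 588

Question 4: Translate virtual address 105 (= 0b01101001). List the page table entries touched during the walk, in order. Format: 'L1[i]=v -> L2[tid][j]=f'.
Answer: L1[3]=3 -> L2[3][1]=51

Derivation:
vaddr = 105 = 0b01101001
Split: l1_idx=3, l2_idx=1, offset=1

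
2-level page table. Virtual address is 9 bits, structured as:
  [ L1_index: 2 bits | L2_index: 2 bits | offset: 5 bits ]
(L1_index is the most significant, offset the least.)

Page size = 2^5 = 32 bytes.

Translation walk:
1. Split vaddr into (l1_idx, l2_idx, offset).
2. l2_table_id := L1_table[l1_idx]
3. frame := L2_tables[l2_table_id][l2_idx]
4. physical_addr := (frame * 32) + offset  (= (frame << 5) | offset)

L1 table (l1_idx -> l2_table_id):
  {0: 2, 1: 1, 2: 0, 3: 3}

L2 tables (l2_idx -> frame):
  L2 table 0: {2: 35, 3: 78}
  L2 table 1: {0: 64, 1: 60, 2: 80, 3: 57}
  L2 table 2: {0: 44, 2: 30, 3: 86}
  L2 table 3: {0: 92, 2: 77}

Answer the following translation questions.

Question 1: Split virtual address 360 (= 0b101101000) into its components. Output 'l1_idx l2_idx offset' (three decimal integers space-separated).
vaddr = 360 = 0b101101000
  top 2 bits -> l1_idx = 2
  next 2 bits -> l2_idx = 3
  bottom 5 bits -> offset = 8

Answer: 2 3 8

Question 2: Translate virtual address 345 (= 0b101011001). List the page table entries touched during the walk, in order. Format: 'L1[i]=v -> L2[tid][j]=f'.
vaddr = 345 = 0b101011001
Split: l1_idx=2, l2_idx=2, offset=25

Answer: L1[2]=0 -> L2[0][2]=35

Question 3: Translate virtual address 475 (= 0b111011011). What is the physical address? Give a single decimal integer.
vaddr = 475 = 0b111011011
Split: l1_idx=3, l2_idx=2, offset=27
L1[3] = 3
L2[3][2] = 77
paddr = 77 * 32 + 27 = 2491

Answer: 2491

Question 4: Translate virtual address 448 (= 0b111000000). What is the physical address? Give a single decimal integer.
vaddr = 448 = 0b111000000
Split: l1_idx=3, l2_idx=2, offset=0
L1[3] = 3
L2[3][2] = 77
paddr = 77 * 32 + 0 = 2464

Answer: 2464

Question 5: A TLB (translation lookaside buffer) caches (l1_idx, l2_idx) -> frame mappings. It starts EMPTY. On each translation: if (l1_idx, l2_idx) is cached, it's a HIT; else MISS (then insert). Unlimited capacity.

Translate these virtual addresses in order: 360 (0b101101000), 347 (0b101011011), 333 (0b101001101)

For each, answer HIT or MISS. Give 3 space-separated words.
vaddr=360: (2,3) not in TLB -> MISS, insert
vaddr=347: (2,2) not in TLB -> MISS, insert
vaddr=333: (2,2) in TLB -> HIT

Answer: MISS MISS HIT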